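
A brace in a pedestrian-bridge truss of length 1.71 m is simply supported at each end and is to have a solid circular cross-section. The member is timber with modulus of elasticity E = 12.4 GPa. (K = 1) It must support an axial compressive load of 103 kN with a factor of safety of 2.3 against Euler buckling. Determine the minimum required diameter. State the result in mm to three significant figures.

d ≈ 104 mm

Required P_cr = n·P = 2.3 × 103 = 236.9 kN
L_e = K·L = 1 × 1.71 = 1.710 m
Required I = P_cr·L_e²/(π²E) = 2.369×10^5 × 1.710² / (π² × 1.24×10^10) = 5.660×10^-6 m⁴
I_req = 5.660×10^6 mm⁴
Solid circle: I = πd⁴/64  ⇒  d = (64I/π)^(1/4) = (64×5.660×10^6/π)^(1/4) = 104 mm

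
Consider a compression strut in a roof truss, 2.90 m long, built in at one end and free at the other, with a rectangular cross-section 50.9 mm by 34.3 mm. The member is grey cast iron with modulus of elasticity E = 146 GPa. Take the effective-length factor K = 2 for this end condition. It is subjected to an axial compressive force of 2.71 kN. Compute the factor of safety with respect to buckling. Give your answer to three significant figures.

Buckling occurs about the weak axis: I_min = h·b³/12 with b = 34.3 mm (the shorter side).
I_min = 50.9×34.3³/12 = 1.712×10^5 mm⁴
I = 1.712×10^5 mm⁴ = 1.712×10^-7 m⁴
Effective length L_e = K·L = 2 × 2.90 = 5.800 m
P_cr = π²EI / L_e² = π² × 146×10⁹ × 1.712×10^-7 / 5.800² = 7.332×10^3 N
Factor of safety n = P_cr / P = 7.3319 / 2.71 = 2.71

n ≈ 2.71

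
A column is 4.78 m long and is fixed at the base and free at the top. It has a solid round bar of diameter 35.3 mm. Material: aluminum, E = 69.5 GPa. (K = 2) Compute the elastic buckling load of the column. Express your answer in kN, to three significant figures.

I = πd⁴/64 = π×35.3⁴/64 = 7.622×10^4 mm⁴
I = 7.622×10^4 mm⁴ = 7.622×10^-8 m⁴
Effective length L_e = K·L = 2 × 4.78 = 9.560 m
P_cr = π²EI / L_e² = π² × 69.5×10⁹ × 7.622×10^-8 / 9.560² = 572.1 N

P_cr ≈ 0.572 kN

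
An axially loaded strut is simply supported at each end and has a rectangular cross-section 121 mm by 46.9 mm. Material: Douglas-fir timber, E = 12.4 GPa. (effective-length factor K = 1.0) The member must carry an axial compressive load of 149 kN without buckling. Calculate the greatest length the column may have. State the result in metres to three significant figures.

Buckling occurs about the weak axis: I_min = h·b³/12 with b = 46.9 mm (the shorter side).
I_min = 121×46.9³/12 = 1.040×10^6 mm⁴
I = 1.040×10^-6 m⁴
At the buckling limit P_cr = P = 1.490×10^5 N
From P_cr = π²EI/(K·L)²:  L = (1/K)·√(π²EI/P_cr) = (1/1)·√(π²×1.24×10^10×1.040×10^-6/1.490×10^5)
L = 0.924 m

L_max ≈ 0.924 m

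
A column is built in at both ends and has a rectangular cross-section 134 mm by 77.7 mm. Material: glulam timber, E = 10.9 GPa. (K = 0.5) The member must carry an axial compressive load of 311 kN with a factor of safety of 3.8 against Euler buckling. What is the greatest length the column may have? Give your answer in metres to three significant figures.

L_max ≈ 1.38 m

Buckling occurs about the weak axis: I_min = h·b³/12 with b = 77.7 mm (the shorter side).
I_min = 134×77.7³/12 = 5.238×10^6 mm⁴
I = 5.238×10^-6 m⁴
Required critical load P_cr = n·P = 3.8 × 311 = 1182 kN = 1.182×10^6 N
From P_cr = π²EI/(K·L)²:  L = (1/K)·√(π²EI/P_cr) = (1/0.5)·√(π²×1.09×10^10×5.238×10^-6/1.182×10^6)
L = 1.38 m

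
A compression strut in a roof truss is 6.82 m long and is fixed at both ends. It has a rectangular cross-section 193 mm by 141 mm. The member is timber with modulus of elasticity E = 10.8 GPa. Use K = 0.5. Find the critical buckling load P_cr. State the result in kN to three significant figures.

P_cr ≈ 413 kN

Buckling occurs about the weak axis: I_min = h·b³/12 with b = 141 mm (the shorter side).
I_min = 193×141³/12 = 4.509×10^7 mm⁴
I = 4.509×10^7 mm⁴ = 4.509×10^-5 m⁴
Effective length L_e = K·L = 0.5 × 6.82 = 3.410 m
P_cr = π²EI / L_e² = π² × 10.8×10⁹ × 4.509×10^-5 / 3.410² = 4.133×10^5 N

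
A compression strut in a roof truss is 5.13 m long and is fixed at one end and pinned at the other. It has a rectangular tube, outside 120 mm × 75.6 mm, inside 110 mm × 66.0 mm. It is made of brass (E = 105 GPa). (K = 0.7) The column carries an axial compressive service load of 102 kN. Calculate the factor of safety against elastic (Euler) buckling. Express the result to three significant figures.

n ≈ 1.33

Weak-axis I_min = (h_o·b_o³ − h_i·b_i³)/12 with b_o = 75.6, b_i = 66.00 mm (shorter outer/inner sides).
I_min = (120×75.6³ − 110.0×66.00³)/12 = 1.685×10^6 mm⁴
I = 1.685×10^6 mm⁴ = 1.685×10^-6 m⁴
Effective length L_e = K·L = 0.7 × 5.13 = 3.591 m
P_cr = π²EI / L_e² = π² × 105×10⁹ × 1.685×10^-6 / 3.591² = 1.354×10^5 N
Factor of safety n = P_cr / P = 135.45 / 102 = 1.33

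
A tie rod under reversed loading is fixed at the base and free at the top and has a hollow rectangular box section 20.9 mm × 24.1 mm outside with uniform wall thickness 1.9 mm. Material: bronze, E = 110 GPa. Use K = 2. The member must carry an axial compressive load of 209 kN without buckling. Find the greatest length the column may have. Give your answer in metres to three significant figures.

L_max ≈ 0.113 m

Inner dimensions: h_i = 24.1 − 2×1.9 = 20.30 mm, b_i = 20.9 − 2×1.9 = 17.10 mm
Weak-axis I_min = (h_o·b_o³ − h_i·b_i³)/12 with b_o = 20.9, b_i = 17.10 mm (shorter outer/inner sides).
I_min = (24.1×20.9³ − 20.30×17.10³)/12 = 9.876×10^3 mm⁴
I = 9.876×10^-9 m⁴
At the buckling limit P_cr = P = 2.090×10^5 N
From P_cr = π²EI/(K·L)²:  L = (1/K)·√(π²EI/P_cr) = (1/2)·√(π²×1.10×10^11×9.876×10^-9/2.090×10^5)
L = 0.113 m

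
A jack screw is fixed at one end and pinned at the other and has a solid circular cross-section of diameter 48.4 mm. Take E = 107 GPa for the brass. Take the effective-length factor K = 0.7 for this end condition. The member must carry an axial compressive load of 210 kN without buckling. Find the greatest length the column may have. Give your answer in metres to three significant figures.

L_max ≈ 1.66 m

I = πd⁴/64 = π×48.4⁴/64 = 2.694×10^5 mm⁴
I = 2.694×10^-7 m⁴
At the buckling limit P_cr = P = 2.100×10^5 N
From P_cr = π²EI/(K·L)²:  L = (1/K)·√(π²EI/P_cr) = (1/0.7)·√(π²×1.07×10^11×2.694×10^-7/2.100×10^5)
L = 1.66 m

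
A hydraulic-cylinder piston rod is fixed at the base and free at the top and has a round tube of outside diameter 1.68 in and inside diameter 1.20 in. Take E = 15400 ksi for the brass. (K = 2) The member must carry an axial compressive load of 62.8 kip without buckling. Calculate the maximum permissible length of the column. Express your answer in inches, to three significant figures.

d_o = 1.68 in, d_i = 1.20 in
I = π(d_o⁴ − d_i⁴)/64 = π(1.68⁴ − 1.200⁴)/64 = 0.2892 in⁴
At the buckling limit P_cr = P = 6.280×10^4 lb
From P_cr = π²EI/(K·L)²:  L = (1/K)·√(π²EI/P_cr) = (1/2)·√(π²×1.54×10^7×0.2892/6.280×10^4)
L = 13.2 in

L_max ≈ 13.2 in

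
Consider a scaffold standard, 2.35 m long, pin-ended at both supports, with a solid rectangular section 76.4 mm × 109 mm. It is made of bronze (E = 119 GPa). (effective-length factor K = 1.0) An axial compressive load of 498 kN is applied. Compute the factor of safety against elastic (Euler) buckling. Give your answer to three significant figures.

Buckling occurs about the weak axis: I_min = h·b³/12 with b = 76.4 mm (the shorter side).
I_min = 109×76.4³/12 = 4.051×10^6 mm⁴
I = 4.051×10^6 mm⁴ = 4.051×10^-6 m⁴
Effective length L_e = K·L = 1 × 2.35 = 2.350 m
P_cr = π²EI / L_e² = π² × 119×10⁹ × 4.051×10^-6 / 2.350² = 8.615×10^5 N
Factor of safety n = P_cr / P = 861.46 / 498 = 1.73

n ≈ 1.73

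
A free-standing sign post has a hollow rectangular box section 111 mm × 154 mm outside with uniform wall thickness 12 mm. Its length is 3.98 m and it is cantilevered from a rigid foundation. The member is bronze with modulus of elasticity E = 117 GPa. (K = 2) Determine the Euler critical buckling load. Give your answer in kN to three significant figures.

P_cr ≈ 190 kN

Inner dimensions: h_i = 154 − 2×12 = 130.0 mm, b_i = 111 − 2×12 = 87.00 mm
Weak-axis I_min = (h_o·b_o³ − h_i·b_i³)/12 with b_o = 111, b_i = 87.00 mm (shorter outer/inner sides).
I_min = (154×111³ − 130.0×87.00³)/12 = 1.042×10^7 mm⁴
I = 1.042×10^7 mm⁴ = 1.042×10^-5 m⁴
Effective length L_e = K·L = 2 × 3.98 = 7.960 m
P_cr = π²EI / L_e² = π² × 117×10⁹ × 1.042×10^-5 / 7.960² = 1.899×10^5 N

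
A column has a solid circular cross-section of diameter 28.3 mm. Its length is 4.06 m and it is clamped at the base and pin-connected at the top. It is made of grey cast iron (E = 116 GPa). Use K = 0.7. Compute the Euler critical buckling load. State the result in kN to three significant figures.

P_cr ≈ 4.46 kN

I = πd⁴/64 = π×28.3⁴/64 = 3.149×10^4 mm⁴
I = 3.149×10^4 mm⁴ = 3.149×10^-8 m⁴
Effective length L_e = K·L = 0.7 × 4.06 = 2.842 m
P_cr = π²EI / L_e² = π² × 116×10⁹ × 3.149×10^-8 / 2.842² = 4.463×10^3 N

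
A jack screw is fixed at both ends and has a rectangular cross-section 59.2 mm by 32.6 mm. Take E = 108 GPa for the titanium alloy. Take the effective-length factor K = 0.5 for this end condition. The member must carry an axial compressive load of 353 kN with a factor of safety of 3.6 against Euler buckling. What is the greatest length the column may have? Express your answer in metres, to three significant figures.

L_max ≈ 0.757 m

Buckling occurs about the weak axis: I_min = h·b³/12 with b = 32.6 mm (the shorter side).
I_min = 59.2×32.6³/12 = 1.709×10^5 mm⁴
I = 1.709×10^-7 m⁴
Required critical load P_cr = n·P = 3.6 × 353 = 1271 kN = 1.271×10^6 N
From P_cr = π²EI/(K·L)²:  L = (1/K)·√(π²EI/P_cr) = (1/0.5)·√(π²×1.08×10^11×1.709×10^-7/1.271×10^6)
L = 0.757 m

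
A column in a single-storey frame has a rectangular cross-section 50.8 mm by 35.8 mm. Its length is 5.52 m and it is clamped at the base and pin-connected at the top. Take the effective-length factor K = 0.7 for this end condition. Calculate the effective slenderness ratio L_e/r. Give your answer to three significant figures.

For a rectangle r_min = b/√12 = 35.8/√12 = 10.33 mm
L_e = K·L = 0.7 × 5.52 m = 3.864 m = 3864.0 mm
λ = L_e / r_min = 3864.0 / 10.33 = 374

λ ≈ 374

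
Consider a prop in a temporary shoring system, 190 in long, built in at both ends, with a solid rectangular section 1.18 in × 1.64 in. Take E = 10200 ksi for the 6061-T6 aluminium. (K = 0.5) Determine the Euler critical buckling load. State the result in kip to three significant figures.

P_cr ≈ 2.50 kip

Buckling occurs about the weak axis: I_min = h·b³/12 with b = 1.18 in (the shorter side).
I_min = 1.64×1.18³/12 = 0.2245 in⁴
Effective length L_e = K·L = 0.5 × 190 = 95.00 in
P_cr = π²EI / L_e² = π² × 10200×10³ × 0.2245 / 95.00² = 2.505×10^3 lb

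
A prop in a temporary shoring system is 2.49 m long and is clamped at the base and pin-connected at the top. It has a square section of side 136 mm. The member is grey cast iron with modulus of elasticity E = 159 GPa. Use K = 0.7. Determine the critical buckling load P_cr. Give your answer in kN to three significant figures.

I = a⁴/12 = 136⁴/12 = 2.851×10^7 mm⁴
I = 2.851×10^7 mm⁴ = 2.851×10^-5 m⁴
Effective length L_e = K·L = 0.7 × 2.49 = 1.743 m
P_cr = π²EI / L_e² = π² × 159×10⁹ × 2.851×10^-5 / 1.743² = 1.473×10^7 N

P_cr ≈ 14700 kN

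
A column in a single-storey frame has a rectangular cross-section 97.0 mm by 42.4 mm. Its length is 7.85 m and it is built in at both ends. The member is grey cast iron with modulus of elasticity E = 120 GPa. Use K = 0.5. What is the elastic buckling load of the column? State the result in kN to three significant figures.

P_cr ≈ 47.4 kN

Buckling occurs about the weak axis: I_min = h·b³/12 with b = 42.4 mm (the shorter side).
I_min = 97.0×42.4³/12 = 6.162×10^5 mm⁴
I = 6.162×10^5 mm⁴ = 6.162×10^-7 m⁴
Effective length L_e = K·L = 0.5 × 7.85 = 3.925 m
P_cr = π²EI / L_e² = π² × 120×10⁹ × 6.162×10^-7 / 3.925² = 4.737×10^4 N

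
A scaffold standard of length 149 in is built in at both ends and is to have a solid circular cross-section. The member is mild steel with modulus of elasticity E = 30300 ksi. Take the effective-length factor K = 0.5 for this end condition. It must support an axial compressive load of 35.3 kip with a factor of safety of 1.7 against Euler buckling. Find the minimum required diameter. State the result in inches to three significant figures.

d ≈ 2.18 in

Required P_cr = n·P = 1.7 × 35.3 = 60.01 kip
L_e = K·L = 0.5 × 149 = 74.50 in
Required I = P_cr·L_e²/(π²E) = 6.001×10^4 × 74.50² / (π² × 3.03×10^7) = 1.114 in⁴
Solid circle: I = πd⁴/64  ⇒  d = (64I/π)^(1/4) = (64×1.114/π)^(1/4) = 2.18 in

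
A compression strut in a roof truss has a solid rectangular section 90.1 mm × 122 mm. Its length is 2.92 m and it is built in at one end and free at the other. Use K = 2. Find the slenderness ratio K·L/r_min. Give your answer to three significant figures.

λ ≈ 225

For a rectangle r_min = b/√12 = 90.1/√12 = 26.01 mm
L_e = K·L = 2 × 2.92 m = 5.840 m = 5840.0 mm
λ = L_e / r_min = 5840.0 / 26.01 = 225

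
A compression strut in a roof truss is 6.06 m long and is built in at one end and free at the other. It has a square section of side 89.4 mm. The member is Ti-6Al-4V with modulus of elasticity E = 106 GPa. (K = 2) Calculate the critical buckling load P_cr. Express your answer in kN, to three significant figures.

P_cr ≈ 37.9 kN

I = a⁴/12 = 89.4⁴/12 = 5.323×10^6 mm⁴
I = 5.323×10^6 mm⁴ = 5.323×10^-6 m⁴
Effective length L_e = K·L = 2 × 6.06 = 12.12 m
P_cr = π²EI / L_e² = π² × 106×10⁹ × 5.323×10^-6 / 12.12² = 3.791×10^4 N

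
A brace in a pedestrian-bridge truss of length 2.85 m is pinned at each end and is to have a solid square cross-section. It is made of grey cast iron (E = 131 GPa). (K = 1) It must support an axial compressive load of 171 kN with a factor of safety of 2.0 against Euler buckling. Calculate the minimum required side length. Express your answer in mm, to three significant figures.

Required P_cr = n·P = 2.0 × 171 = 342.0 kN
L_e = K·L = 1 × 2.85 = 2.850 m
Required I = P_cr·L_e²/(π²E) = 3.420×10^5 × 2.850² / (π² × 1.31×10^11) = 2.149×10^-6 m⁴
I_req = 2.149×10^6 mm⁴
Solid square: I = a⁴/12  ⇒  a = (12I)^(1/4) = (12×2.149×10^6)^(1/4) = 71.3 mm

a ≈ 71.3 mm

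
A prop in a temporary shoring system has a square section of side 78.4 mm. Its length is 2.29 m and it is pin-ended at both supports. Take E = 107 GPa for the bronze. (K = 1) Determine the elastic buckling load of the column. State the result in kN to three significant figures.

I = a⁴/12 = 78.4⁴/12 = 3.148×10^6 mm⁴
I = 3.148×10^6 mm⁴ = 3.148×10^-6 m⁴
Effective length L_e = K·L = 1 × 2.29 = 2.290 m
P_cr = π²EI / L_e² = π² × 107×10⁹ × 3.148×10^-6 / 2.290² = 6.340×10^5 N

P_cr ≈ 634 kN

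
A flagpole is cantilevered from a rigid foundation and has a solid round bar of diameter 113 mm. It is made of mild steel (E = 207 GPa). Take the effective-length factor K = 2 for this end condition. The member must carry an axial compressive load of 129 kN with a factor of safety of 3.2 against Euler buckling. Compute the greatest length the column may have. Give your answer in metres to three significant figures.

I = πd⁴/64 = π×113⁴/64 = 8.004×10^6 mm⁴
I = 8.004×10^-6 m⁴
Required critical load P_cr = n·P = 3.2 × 129 = 412.8 kN = 4.128×10^5 N
From P_cr = π²EI/(K·L)²:  L = (1/K)·√(π²EI/P_cr) = (1/2)·√(π²×2.07×10^11×8.004×10^-6/4.128×10^5)
L = 3.15 m

L_max ≈ 3.15 m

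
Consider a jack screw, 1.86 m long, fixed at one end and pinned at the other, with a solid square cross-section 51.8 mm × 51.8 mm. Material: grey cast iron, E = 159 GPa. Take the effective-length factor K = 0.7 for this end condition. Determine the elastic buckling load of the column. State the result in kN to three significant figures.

P_cr ≈ 555 kN

I = a⁴/12 = 51.8⁴/12 = 6.000×10^5 mm⁴
I = 6.000×10^5 mm⁴ = 6.000×10^-7 m⁴
Effective length L_e = K·L = 0.7 × 1.86 = 1.302 m
P_cr = π²EI / L_e² = π² × 159×10⁹ × 6.000×10^-7 / 1.302² = 5.554×10^5 N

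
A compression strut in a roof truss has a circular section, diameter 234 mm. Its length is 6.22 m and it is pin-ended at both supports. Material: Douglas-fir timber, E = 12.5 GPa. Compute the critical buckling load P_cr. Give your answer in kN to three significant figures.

I = πd⁴/64 = π×234⁴/64 = 1.472×10^8 mm⁴
I = 1.472×10^8 mm⁴ = 1.472×10^-4 m⁴
Effective length L_e = K·L = 1 × 6.22 = 6.220 m
P_cr = π²EI / L_e² = π² × 12.5×10⁹ × 1.472×10^-4 / 6.220² = 4.693×10^5 N

P_cr ≈ 469 kN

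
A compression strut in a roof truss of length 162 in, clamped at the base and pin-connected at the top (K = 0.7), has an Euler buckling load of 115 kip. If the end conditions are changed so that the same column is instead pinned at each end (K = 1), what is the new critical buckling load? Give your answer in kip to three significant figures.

P_cr ∝ 1/K², so P_cr,new = P_cr,old × (K_old/K_new)² = 115 × (0.7/1)²
= 115 × 0.4900 = 56.4 kip

P_cr ≈ 56.4 kip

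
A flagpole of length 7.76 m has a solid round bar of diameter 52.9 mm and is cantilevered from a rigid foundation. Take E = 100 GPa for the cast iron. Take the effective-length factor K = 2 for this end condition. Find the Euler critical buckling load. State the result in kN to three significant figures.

I = πd⁴/64 = π×52.9⁴/64 = 3.844×10^5 mm⁴
I = 3.844×10^5 mm⁴ = 3.844×10^-7 m⁴
Effective length L_e = K·L = 2 × 7.76 = 15.52 m
P_cr = π²EI / L_e² = π² × 100×10⁹ × 3.844×10^-7 / 15.52² = 1.575×10^3 N

P_cr ≈ 1.58 kN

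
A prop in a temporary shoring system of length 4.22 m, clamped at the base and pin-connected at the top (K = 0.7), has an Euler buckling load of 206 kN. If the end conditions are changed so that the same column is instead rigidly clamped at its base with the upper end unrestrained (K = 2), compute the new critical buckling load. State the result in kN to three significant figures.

P_cr ∝ 1/K², so P_cr,new = P_cr,old × (K_old/K_new)² = 206 × (0.7/2)²
= 206 × 0.1225 = 25.2 kN

P_cr ≈ 25.2 kN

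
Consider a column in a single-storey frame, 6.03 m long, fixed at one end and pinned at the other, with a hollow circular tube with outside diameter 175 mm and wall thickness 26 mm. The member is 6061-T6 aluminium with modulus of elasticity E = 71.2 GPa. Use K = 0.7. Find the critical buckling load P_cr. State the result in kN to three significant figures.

P_cr ≈ 1370 kN

Inner diameter d_i = 175 − 2×26 = 123.0 mm
I = π(d_o⁴ − d_i⁴)/64 = π(175⁴ − 123.0⁴)/64 = 3.480×10^7 mm⁴
I = 3.480×10^7 mm⁴ = 3.480×10^-5 m⁴
Effective length L_e = K·L = 0.7 × 6.03 = 4.221 m
P_cr = π²EI / L_e² = π² × 71.2×10⁹ × 3.480×10^-5 / 4.221² = 1.373×10^6 N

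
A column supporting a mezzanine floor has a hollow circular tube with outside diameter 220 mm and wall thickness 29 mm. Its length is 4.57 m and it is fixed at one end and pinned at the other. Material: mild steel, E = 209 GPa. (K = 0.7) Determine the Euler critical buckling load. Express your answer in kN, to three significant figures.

P_cr ≈ 16400 kN

Inner diameter d_i = 220 − 2×29 = 162.0 mm
I = π(d_o⁴ − d_i⁴)/64 = π(220⁴ − 162.0⁴)/64 = 8.118×10^7 mm⁴
I = 8.118×10^7 mm⁴ = 8.118×10^-5 m⁴
Effective length L_e = K·L = 0.7 × 4.57 = 3.199 m
P_cr = π²EI / L_e² = π² × 209×10⁹ × 8.118×10^-5 / 3.199² = 1.636×10^7 N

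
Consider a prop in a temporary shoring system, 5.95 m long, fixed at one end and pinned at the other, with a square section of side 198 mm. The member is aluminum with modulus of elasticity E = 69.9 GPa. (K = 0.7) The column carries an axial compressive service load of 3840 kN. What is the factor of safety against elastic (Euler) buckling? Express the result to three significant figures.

n ≈ 1.33

I = a⁴/12 = 198⁴/12 = 1.281×10^8 mm⁴
I = 1.281×10^8 mm⁴ = 1.281×10^-4 m⁴
Effective length L_e = K·L = 0.7 × 5.95 = 4.165 m
P_cr = π²EI / L_e² = π² × 69.9×10⁹ × 1.281×10^-4 / 4.165² = 5.094×10^6 N
Factor of safety n = P_cr / P = 5093.6 / 3840 = 1.33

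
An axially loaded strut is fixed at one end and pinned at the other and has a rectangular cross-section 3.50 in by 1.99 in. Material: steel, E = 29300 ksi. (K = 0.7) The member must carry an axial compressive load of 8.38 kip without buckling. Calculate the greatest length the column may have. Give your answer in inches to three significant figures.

Buckling occurs about the weak axis: I_min = h·b³/12 with b = 1.99 in (the shorter side).
I_min = 3.50×1.99³/12 = 2.299 in⁴
At the buckling limit P_cr = P = 8.380×10^3 lb
From P_cr = π²EI/(K·L)²:  L = (1/K)·√(π²EI/P_cr) = (1/0.7)·√(π²×2.93×10^7×2.299/8.380×10^3)
L = 402 in

L_max ≈ 402 in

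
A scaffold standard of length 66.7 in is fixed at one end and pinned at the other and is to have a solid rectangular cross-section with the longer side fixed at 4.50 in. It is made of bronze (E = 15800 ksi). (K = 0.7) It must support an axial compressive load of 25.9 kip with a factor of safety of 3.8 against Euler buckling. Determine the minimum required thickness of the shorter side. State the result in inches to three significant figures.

Required P_cr = n·P = 3.8 × 25.9 = 98.42 kip
L_e = K·L = 0.7 × 66.7 = 46.69 in
Required I = P_cr·L_e²/(π²E) = 9.842×10^4 × 46.69² / (π² × 1.58×10^7) = 1.376 in⁴
Rectangle, weak axis: I_min = h·b³/12 with h = 4.50 in fixed  ⇒  b = (12I/h)^(1/3) = 1.54 in

b ≈ 1.54 in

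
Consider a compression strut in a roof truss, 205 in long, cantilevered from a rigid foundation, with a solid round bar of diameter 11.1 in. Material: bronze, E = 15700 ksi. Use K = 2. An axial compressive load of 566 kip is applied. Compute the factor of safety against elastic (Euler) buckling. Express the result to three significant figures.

n ≈ 1.21

I = πd⁴/64 = π×11.1⁴/64 = 745.2 in⁴
Effective length L_e = K·L = 2 × 205 = 410.0 in
P_cr = π²EI / L_e² = π² × 15700×10³ × 745.2 / 410.0² = 6.869×10^5 lb
Factor of safety n = P_cr / P = 686.90 / 566 = 1.21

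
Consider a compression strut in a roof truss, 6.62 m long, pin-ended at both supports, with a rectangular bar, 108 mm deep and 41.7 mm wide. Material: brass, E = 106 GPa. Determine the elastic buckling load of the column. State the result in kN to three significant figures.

Buckling occurs about the weak axis: I_min = h·b³/12 with b = 41.7 mm (the shorter side).
I_min = 108×41.7³/12 = 6.526×10^5 mm⁴
I = 6.526×10^5 mm⁴ = 6.526×10^-7 m⁴
Effective length L_e = K·L = 1 × 6.62 = 6.620 m
P_cr = π²EI / L_e² = π² × 106×10⁹ × 6.526×10^-7 / 6.620² = 1.558×10^4 N

P_cr ≈ 15.6 kN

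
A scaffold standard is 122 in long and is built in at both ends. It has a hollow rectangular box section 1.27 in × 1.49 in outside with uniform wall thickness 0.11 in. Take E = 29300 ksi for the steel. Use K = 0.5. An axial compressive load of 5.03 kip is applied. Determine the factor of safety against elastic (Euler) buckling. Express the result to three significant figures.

n ≈ 2.04

Inner dimensions: h_i = 1.49 − 2×0.11 = 1.270 in, b_i = 1.27 − 2×0.11 = 1.050 in
Weak-axis I_min = (h_o·b_o³ − h_i·b_i³)/12 with b_o = 1.27, b_i = 1.050 in (shorter outer/inner sides).
I_min = (1.49×1.27³ − 1.270×1.050³)/12 = 0.1318 in⁴
Effective length L_e = K·L = 0.5 × 122 = 61.00 in
P_cr = π²EI / L_e² = π² × 29300×10³ × 0.1318 / 61.00² = 1.024×10^4 lb
Factor of safety n = P_cr / P = 10.245 / 5.03 = 2.04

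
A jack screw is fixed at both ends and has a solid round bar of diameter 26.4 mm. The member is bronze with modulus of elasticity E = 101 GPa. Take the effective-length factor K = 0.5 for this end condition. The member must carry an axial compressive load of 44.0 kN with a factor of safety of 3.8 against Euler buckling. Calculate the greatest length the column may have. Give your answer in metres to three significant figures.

I = πd⁴/64 = π×26.4⁴/64 = 2.384×10^4 mm⁴
I = 2.384×10^-8 m⁴
Required critical load P_cr = n·P = 3.8 × 44.0 = 167.2 kN = 1.672×10^5 N
From P_cr = π²EI/(K·L)²:  L = (1/K)·√(π²EI/P_cr) = (1/0.5)·√(π²×1.01×10^11×2.384×10^-8/1.672×10^5)
L = 0.754 m

L_max ≈ 0.754 m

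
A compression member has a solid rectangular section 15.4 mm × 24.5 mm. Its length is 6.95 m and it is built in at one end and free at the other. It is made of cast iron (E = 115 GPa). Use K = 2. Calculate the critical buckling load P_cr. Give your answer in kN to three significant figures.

P_cr ≈ 0.0438 kN

Buckling occurs about the weak axis: I_min = h·b³/12 with b = 15.4 mm (the shorter side).
I_min = 24.5×15.4³/12 = 7.457×10^3 mm⁴
I = 7.457×10^3 mm⁴ = 7.457×10^-9 m⁴
Effective length L_e = K·L = 2 × 6.95 = 13.90 m
P_cr = π²EI / L_e² = π² × 115×10⁹ × 7.457×10^-9 / 13.90² = 43.80 N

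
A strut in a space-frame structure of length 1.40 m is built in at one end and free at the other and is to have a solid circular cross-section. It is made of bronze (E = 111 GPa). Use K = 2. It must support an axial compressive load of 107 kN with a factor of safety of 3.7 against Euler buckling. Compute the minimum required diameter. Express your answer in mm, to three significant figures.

d ≈ 87.2 mm

Required P_cr = n·P = 3.7 × 107 = 395.9 kN
L_e = K·L = 2 × 1.40 = 2.800 m
Required I = P_cr·L_e²/(π²E) = 3.959×10^5 × 2.800² / (π² × 1.11×10^11) = 2.833×10^-6 m⁴
I_req = 2.833×10^6 mm⁴
Solid circle: I = πd⁴/64  ⇒  d = (64I/π)^(1/4) = (64×2.833×10^6/π)^(1/4) = 87.2 mm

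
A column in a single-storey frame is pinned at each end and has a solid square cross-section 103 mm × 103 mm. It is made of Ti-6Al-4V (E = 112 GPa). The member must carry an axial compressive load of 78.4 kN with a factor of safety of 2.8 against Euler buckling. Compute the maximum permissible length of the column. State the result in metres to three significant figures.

L_max ≈ 6.87 m

I = a⁴/12 = 103⁴/12 = 9.379×10^6 mm⁴
I = 9.379×10^-6 m⁴
Required critical load P_cr = n·P = 2.8 × 78.4 = 219.5 kN = 2.195×10^5 N
From P_cr = π²EI/(K·L)²:  L = (1/K)·√(π²EI/P_cr) = (1/1)·√(π²×1.12×10^11×9.379×10^-6/2.195×10^5)
L = 6.87 m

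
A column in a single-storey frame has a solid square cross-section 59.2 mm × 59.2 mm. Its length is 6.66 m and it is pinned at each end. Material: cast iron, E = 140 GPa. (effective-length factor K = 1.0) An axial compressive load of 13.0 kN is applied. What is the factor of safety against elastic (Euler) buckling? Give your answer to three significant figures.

n ≈ 2.45

I = a⁴/12 = 59.2⁴/12 = 1.024×10^6 mm⁴
I = 1.024×10^6 mm⁴ = 1.024×10^-6 m⁴
Effective length L_e = K·L = 1 × 6.66 = 6.660 m
P_cr = π²EI / L_e² = π² × 140×10⁹ × 1.024×10^-6 / 6.660² = 3.188×10^4 N
Factor of safety n = P_cr / P = 31.885 / 13.0 = 2.45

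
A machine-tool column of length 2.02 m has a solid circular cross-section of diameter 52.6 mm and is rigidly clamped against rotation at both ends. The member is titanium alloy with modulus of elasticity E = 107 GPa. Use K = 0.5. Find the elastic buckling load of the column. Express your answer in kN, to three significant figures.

P_cr ≈ 389 kN

I = πd⁴/64 = π×52.6⁴/64 = 3.758×10^5 mm⁴
I = 3.758×10^5 mm⁴ = 3.758×10^-7 m⁴
Effective length L_e = K·L = 0.5 × 2.02 = 1.010 m
P_cr = π²EI / L_e² = π² × 107×10⁹ × 3.758×10^-7 / 1.010² = 3.890×10^5 N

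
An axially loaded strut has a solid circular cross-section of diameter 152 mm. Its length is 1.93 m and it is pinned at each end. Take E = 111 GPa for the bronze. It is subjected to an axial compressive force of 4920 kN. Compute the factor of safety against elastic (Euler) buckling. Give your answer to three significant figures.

n ≈ 1.57

I = πd⁴/64 = π×152⁴/64 = 2.620×10^7 mm⁴
I = 2.620×10^7 mm⁴ = 2.620×10^-5 m⁴
Effective length L_e = K·L = 1 × 1.93 = 1.930 m
P_cr = π²EI / L_e² = π² × 111×10⁹ × 2.620×10^-5 / 1.930² = 7.706×10^6 N
Factor of safety n = P_cr / P = 7706.4 / 4920 = 1.57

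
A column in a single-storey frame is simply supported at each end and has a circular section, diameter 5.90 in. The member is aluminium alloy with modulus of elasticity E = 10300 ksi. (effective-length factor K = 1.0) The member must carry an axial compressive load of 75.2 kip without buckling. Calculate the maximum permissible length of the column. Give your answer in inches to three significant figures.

I = πd⁴/64 = π×5.90⁴/64 = 59.48 in⁴
At the buckling limit P_cr = P = 7.520×10^4 lb
From P_cr = π²EI/(K·L)²:  L = (1/K)·√(π²EI/P_cr) = (1/1)·√(π²×1.03×10^7×59.48/7.520×10^4)
L = 284 in

L_max ≈ 284 in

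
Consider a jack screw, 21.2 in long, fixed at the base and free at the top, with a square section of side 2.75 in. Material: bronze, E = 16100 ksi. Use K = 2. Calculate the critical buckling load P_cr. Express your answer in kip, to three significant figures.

I = a⁴/12 = 2.75⁴/12 = 4.766 in⁴
Effective length L_e = K·L = 2 × 21.2 = 42.40 in
P_cr = π²EI / L_e² = π² × 16100×10³ × 4.766 / 42.40² = 4.213×10^5 lb

P_cr ≈ 421 kip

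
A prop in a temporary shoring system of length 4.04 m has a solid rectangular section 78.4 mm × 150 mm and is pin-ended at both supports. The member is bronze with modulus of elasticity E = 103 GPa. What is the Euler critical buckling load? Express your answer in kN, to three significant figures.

Buckling occurs about the weak axis: I_min = h·b³/12 with b = 78.4 mm (the shorter side).
I_min = 150×78.4³/12 = 6.024×10^6 mm⁴
I = 6.024×10^6 mm⁴ = 6.024×10^-6 m⁴
Effective length L_e = K·L = 1 × 4.04 = 4.040 m
P_cr = π²EI / L_e² = π² × 103×10⁹ × 6.024×10^-6 / 4.040² = 3.752×10^5 N

P_cr ≈ 375 kN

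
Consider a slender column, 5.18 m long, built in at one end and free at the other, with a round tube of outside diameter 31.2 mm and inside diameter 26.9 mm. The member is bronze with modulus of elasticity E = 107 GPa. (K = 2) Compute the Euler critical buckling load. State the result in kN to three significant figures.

P_cr ≈ 0.205 kN

d_o = 31.2 mm, d_i = 26.9 mm
I = π(d_o⁴ − d_i⁴)/64 = π(31.2⁴ − 26.90⁴)/64 = 2.081×10^4 mm⁴
I = 2.081×10^4 mm⁴ = 2.081×10^-8 m⁴
Effective length L_e = K·L = 2 × 5.18 = 10.36 m
P_cr = π²EI / L_e² = π² × 107×10⁹ × 2.081×10^-8 / 10.36² = 204.8 N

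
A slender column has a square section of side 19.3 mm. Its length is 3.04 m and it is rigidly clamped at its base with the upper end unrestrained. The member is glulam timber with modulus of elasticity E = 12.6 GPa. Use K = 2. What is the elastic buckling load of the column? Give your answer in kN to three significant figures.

P_cr ≈ 0.0389 kN

I = a⁴/12 = 19.3⁴/12 = 1.156×10^4 mm⁴
I = 1.156×10^4 mm⁴ = 1.156×10^-8 m⁴
Effective length L_e = K·L = 2 × 3.04 = 6.080 m
P_cr = π²EI / L_e² = π² × 12.6×10⁹ × 1.156×10^-8 / 6.080² = 38.90 N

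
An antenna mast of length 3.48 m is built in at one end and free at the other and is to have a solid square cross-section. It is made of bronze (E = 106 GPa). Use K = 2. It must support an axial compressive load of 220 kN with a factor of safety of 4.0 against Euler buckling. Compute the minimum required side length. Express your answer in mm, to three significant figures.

Required P_cr = n·P = 4.0 × 220 = 880.0 kN
L_e = K·L = 2 × 3.48 = 6.960 m
Required I = P_cr·L_e²/(π²E) = 8.800×10^5 × 6.960² / (π² × 1.06×10^11) = 4.075×10^-5 m⁴
I_req = 4.075×10^7 mm⁴
Solid square: I = a⁴/12  ⇒  a = (12I)^(1/4) = (12×4.075×10^7)^(1/4) = 149 mm

a ≈ 149 mm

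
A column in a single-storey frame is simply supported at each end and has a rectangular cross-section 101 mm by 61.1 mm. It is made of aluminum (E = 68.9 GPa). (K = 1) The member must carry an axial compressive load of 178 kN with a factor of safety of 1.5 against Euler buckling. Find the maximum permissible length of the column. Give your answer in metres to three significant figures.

Buckling occurs about the weak axis: I_min = h·b³/12 with b = 61.1 mm (the shorter side).
I_min = 101×61.1³/12 = 1.920×10^6 mm⁴
I = 1.920×10^-6 m⁴
Required critical load P_cr = n·P = 1.5 × 178 = 267.0 kN = 2.670×10^5 N
From P_cr = π²EI/(K·L)²:  L = (1/K)·√(π²EI/P_cr) = (1/1)·√(π²×6.89×10^10×1.920×10^-6/2.670×10^5)
L = 2.21 m

L_max ≈ 2.21 m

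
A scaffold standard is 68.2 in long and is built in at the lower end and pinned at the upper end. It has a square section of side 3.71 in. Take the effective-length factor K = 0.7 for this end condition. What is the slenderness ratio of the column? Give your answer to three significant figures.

λ ≈ 44.6

I = a⁴/12 = 3.71⁴/12 = 15.79 in⁴
A = 13.76 in²;  r_min = √(I/A) = √(15.79/13.76) = 1.071 in
L_e = K·L = 0.7 × 68.2 = 47.74 in
λ = L_e / r_min = 47.740 / 1.071 = 44.6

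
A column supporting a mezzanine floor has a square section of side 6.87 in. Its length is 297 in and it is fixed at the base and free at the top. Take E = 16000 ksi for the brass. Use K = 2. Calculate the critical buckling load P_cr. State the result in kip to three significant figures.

P_cr ≈ 83.1 kip

I = a⁴/12 = 6.87⁴/12 = 185.6 in⁴
Effective length L_e = K·L = 2 × 297 = 594.0 in
P_cr = π²EI / L_e² = π² × 16000×10³ × 185.6 / 594.0² = 8.308×10^4 lb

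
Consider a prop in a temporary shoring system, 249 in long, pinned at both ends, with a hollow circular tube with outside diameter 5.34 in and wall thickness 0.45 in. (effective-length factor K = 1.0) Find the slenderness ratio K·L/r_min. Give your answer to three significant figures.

λ ≈ 143

Inner diameter d_i = 5.34 − 2×0.45 = 4.440 in
I = π(d_o⁴ − d_i⁴)/64 = π(5.34⁴ − 4.440⁴)/64 = 20.84 in⁴
A = 6.913 in²;  r_min = √(I/A) = √(20.84/6.913) = 1.736 in
L_e = K·L = 1 × 249 = 249.0 in
λ = L_e / r_min = 249.00 / 1.736 = 143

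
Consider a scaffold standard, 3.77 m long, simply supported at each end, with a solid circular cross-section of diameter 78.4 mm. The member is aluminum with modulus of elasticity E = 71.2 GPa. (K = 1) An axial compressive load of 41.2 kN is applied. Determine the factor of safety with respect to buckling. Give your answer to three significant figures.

I = πd⁴/64 = π×78.4⁴/64 = 1.855×10^6 mm⁴
I = 1.855×10^6 mm⁴ = 1.855×10^-6 m⁴
Effective length L_e = K·L = 1 × 3.77 = 3.770 m
P_cr = π²EI / L_e² = π² × 71.2×10⁹ × 1.855×10^-6 / 3.770² = 9.169×10^4 N
Factor of safety n = P_cr / P = 91.692 / 41.2 = 2.23

n ≈ 2.23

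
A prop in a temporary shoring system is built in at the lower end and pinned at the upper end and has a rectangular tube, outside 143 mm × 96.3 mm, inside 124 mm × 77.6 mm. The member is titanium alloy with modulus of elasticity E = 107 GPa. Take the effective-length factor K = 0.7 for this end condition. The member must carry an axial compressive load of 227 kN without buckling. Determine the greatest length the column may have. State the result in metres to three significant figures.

Weak-axis I_min = (h_o·b_o³ − h_i·b_i³)/12 with b_o = 96.3, b_i = 77.60 mm (shorter outer/inner sides).
I_min = (143×96.3³ − 124.0×77.60³)/12 = 5.814×10^6 mm⁴
I = 5.814×10^-6 m⁴
At the buckling limit P_cr = P = 2.270×10^5 N
From P_cr = π²EI/(K·L)²:  L = (1/K)·√(π²EI/P_cr) = (1/0.7)·√(π²×1.07×10^11×5.814×10^-6/2.270×10^5)
L = 7.43 m

L_max ≈ 7.43 m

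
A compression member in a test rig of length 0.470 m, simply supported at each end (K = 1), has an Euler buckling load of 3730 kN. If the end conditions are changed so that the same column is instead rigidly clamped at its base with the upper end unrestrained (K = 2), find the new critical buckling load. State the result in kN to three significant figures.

P_cr ∝ 1/K², so P_cr,new = P_cr,old × (K_old/K_new)² = 3730 × (1/2)²
= 3730 × 0.2500 = 932 kN

P_cr ≈ 932 kN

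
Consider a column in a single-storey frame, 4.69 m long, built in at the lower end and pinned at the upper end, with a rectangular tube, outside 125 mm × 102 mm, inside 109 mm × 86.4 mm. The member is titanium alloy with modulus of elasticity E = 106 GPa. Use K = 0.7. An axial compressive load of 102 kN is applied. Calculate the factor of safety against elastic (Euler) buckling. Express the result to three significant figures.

Weak-axis I_min = (h_o·b_o³ − h_i·b_i³)/12 with b_o = 102, b_i = 86.40 mm (shorter outer/inner sides).
I_min = (125×102³ − 109.0×86.40³)/12 = 5.196×10^6 mm⁴
I = 5.196×10^6 mm⁴ = 5.196×10^-6 m⁴
Effective length L_e = K·L = 0.7 × 4.69 = 3.283 m
P_cr = π²EI / L_e² = π² × 106×10⁹ × 5.196×10^-6 / 3.283² = 5.043×10^5 N
Factor of safety n = P_cr / P = 504.33 / 102 = 4.94

n ≈ 4.94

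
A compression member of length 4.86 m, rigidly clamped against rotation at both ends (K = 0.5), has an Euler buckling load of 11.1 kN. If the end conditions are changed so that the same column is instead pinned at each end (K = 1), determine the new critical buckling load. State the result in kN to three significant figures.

P_cr ∝ 1/K², so P_cr,new = P_cr,old × (K_old/K_new)² = 11.1 × (0.5/1)²
= 11.1 × 0.2500 = 2.78 kN

P_cr ≈ 2.78 kN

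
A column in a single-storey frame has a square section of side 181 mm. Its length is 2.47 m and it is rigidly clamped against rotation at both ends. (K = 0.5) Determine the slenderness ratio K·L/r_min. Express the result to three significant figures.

I = a⁴/12 = 181⁴/12 = 8.944×10^7 mm⁴
A = 3.276×10^4 mm²;  r_min = √(I/A) = √(8.944×10^7/3.276×10^4) = 52.25 mm
L_e = K·L = 0.5 × 2.47 m = 1.235 m = 1235.0 mm
λ = L_e / r_min = 1235.0 / 52.25 = 23.6

λ ≈ 23.6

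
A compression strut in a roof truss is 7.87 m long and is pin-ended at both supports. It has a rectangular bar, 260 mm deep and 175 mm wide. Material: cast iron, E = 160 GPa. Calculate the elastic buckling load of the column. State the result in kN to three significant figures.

P_cr ≈ 2960 kN

Buckling occurs about the weak axis: I_min = h·b³/12 with b = 175 mm (the shorter side).
I_min = 260×175³/12 = 1.161×10^8 mm⁴
I = 1.161×10^8 mm⁴ = 1.161×10^-4 m⁴
Effective length L_e = K·L = 1 × 7.87 = 7.870 m
P_cr = π²EI / L_e² = π² × 160×10⁹ × 1.161×10^-4 / 7.870² = 2.961×10^6 N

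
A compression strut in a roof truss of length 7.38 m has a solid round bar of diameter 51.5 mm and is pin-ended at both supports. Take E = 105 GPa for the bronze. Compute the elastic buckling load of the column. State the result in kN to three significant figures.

I = πd⁴/64 = π×51.5⁴/64 = 3.453×10^5 mm⁴
I = 3.453×10^5 mm⁴ = 3.453×10^-7 m⁴
Effective length L_e = K·L = 1 × 7.38 = 7.380 m
P_cr = π²EI / L_e² = π² × 105×10⁹ × 3.453×10^-7 / 7.380² = 6.570×10^3 N

P_cr ≈ 6.57 kN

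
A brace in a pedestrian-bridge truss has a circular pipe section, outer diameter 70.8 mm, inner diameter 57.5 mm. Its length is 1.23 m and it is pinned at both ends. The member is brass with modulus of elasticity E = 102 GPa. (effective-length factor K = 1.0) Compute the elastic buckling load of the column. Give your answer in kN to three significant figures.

P_cr ≈ 464 kN

d_o = 70.8 mm, d_i = 57.5 mm
I = π(d_o⁴ − d_i⁴)/64 = π(70.8⁴ − 57.50⁴)/64 = 6.968×10^5 mm⁴
I = 6.968×10^5 mm⁴ = 6.968×10^-7 m⁴
Effective length L_e = K·L = 1 × 1.23 = 1.230 m
P_cr = π²EI / L_e² = π² × 102×10⁹ × 6.968×10^-7 / 1.230² = 4.637×10^5 N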